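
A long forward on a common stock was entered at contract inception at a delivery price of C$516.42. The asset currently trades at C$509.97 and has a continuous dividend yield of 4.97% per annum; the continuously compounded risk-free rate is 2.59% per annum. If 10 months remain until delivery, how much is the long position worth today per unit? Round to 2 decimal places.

-C$16.11

Current fair forward for the remaining 10 months: F = S·e^((r − q)·T), (r − q) = 0.0259 − 0.0497 = -0.0238
F = 509.97 · e^(-0.0238 × 10/12) = 509.97 × 0.980362 = 499.9552
Value of long forward = (F − K)·e^(−rT) = (499.9552 − 516.42) · e^(−0.0259·10/12)
= -16.4648 × 0.978648 = -16.11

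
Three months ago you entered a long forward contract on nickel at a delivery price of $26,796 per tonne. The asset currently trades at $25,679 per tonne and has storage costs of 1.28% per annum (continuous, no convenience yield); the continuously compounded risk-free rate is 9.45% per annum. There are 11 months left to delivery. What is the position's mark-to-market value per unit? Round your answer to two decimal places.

$1409.58 per tonne

Current fair forward for the remaining 11 months: F = S·e^((r + u)·T), (r + u) = 0.0945 + 0.0128 = 0.1073
F = 25679 · e^(0.1073 × 11/12) = 25679 × 1.10335808 = 28333.1321
Value of long forward = (F − K)·e^(−rT) = (28333.1321 − 26796) · e^(−0.0945·11/12)
= 1537.1321 × 0.91702091 = 1409.58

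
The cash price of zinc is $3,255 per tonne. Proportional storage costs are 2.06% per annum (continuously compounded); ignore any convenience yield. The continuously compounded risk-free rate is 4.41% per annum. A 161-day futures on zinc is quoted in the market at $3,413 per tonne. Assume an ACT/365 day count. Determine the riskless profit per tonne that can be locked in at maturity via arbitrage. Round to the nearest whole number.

$64 per tonne

Fair futures: F* = S·e^(carry·T), with carry = (r + u) = 0.0441 + 0.0206 = 0.0647
F* = 3255 · e^(0.0647 × 161/365) = 3255 · e^0.028539 = 3255 × 1.028950 = $3349.2323
Market $3413 > fair $3349.2323: forward overpriced → cash-and-carry (buy spot, short the forward).
At maturity, profit = |F_mkt − F*| = |3413 − 3349.2323| = $64 per tonne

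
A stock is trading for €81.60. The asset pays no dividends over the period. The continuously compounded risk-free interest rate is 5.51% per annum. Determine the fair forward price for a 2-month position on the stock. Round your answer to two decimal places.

€82.35

F = S·e^(rT) = 81.60 · e^(0.0551 × 2/12)
= 81.60 · e^0.009183 = 81.60 × 1.009225
F = €82.35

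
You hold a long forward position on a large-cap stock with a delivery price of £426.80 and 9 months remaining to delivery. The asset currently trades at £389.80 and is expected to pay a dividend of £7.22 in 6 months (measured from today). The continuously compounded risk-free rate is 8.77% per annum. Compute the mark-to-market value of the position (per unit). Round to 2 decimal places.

-£16.74

PV(remaining dividends) I = 7.22·e^(−0.0877·6/12) = 6.9102
Current forward F = (S − I)·e^(rT) = (389.80 − 6.9102)·e^(0.0877·9/12) = 382.8898 × 1.067986 = 408.9209
Value (long) = (F − K)·e^(−rT) = (408.9209 − 426.80) × 0.936342 = -16.7410
Value = -£16.74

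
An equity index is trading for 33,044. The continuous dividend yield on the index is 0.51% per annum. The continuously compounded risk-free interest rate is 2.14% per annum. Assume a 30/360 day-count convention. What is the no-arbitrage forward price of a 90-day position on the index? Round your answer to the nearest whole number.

F = S·e^((r − q)T) = 33044 · e^((0.0214 − 0.0051) × 90/360)
= 33044 · e^0.004075 = 33044 × 1.004083
F = 33,179

33,179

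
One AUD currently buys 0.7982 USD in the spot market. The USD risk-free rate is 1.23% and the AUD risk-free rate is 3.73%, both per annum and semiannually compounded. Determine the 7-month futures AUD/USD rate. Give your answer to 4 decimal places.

0.7868

By covered interest parity, F = S · (1+r_USD/2)^(2T) / (1+r_AUD/2)^(2T)
= 0.7982 × 1.007179 / 1.021792 = 0.7982 × 0.985699
F = 0.7868 USD per AUD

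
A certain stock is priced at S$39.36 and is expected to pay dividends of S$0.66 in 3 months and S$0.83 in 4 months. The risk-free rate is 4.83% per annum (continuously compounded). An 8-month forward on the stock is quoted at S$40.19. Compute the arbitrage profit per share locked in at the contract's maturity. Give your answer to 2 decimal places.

PV(dividends) I = 0.66·e^(−0.0483·3/12) + 0.83·e^(−0.0483·4/12) = 1.4688
Fair forward F* = (S − I)·e^(rT) = (39.36 − 1.4688)·e^0.032200 = 37.8912 × 1.032724 = 39.1312
Market S$40.19 > fair 39.1312: forward overpriced → cash-and-carry (borrow at r, buy the stock and collect the dividends, short the forward).
Profit at T = |F_mkt − F*| = |40.19 − 39.1312| = S$1.06 per share

S$1.06 per share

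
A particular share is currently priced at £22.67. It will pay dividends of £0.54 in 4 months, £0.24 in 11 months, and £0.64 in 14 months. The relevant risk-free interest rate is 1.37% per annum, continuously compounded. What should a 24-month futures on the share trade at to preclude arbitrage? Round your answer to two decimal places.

£21.86

PV(dividends) I = 0.54·e^(−0.0137·4/12) + 0.24·e^(−0.0137·11/12) + 0.64·e^(−0.0137·14/12)
I = 0.5375 + 0.2370 + 0.6299 = 1.4044
F = (S − I)·e^(rT) = (22.67 − 1.4044) · e^(0.0137·24/12)
= 21.2656 · e^0.027400 = 21.2656 × 1.027779 = £21.86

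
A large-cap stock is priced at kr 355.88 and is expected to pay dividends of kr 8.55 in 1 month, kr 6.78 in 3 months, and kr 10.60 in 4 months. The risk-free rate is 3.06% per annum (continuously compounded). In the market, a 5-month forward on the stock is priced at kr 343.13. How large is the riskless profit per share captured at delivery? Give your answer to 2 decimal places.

PV(dividends) I = 8.55·e^(−0.0306·1/12) + 6.78·e^(−0.0306·3/12) + 10.60·e^(−0.0306·4/12) = 25.7490
Fair forward F* = (S − I)·e^(rT) = (355.88 − 25.7490)·e^0.012750 = 330.1310 × 1.012832 = 334.3672
Market kr 343.13 > fair 334.3672: forward overpriced → cash-and-carry (borrow at r, buy the stock and collect the dividends, short the forward).
Profit at T = |F_mkt − F*| = |343.13 − 334.3672| = kr 8.76 per share

kr 8.76 per share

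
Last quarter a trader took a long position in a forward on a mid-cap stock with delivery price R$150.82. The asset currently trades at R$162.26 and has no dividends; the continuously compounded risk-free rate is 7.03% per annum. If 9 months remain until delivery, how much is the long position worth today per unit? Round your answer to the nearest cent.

Current fair forward for the remaining 9 months: F = S·e^(r·T), r = 0.0703
F = 162.26 · e^(0.0703 × 9/12) = 162.26 × 1.054140 = 171.0448
Value of long forward = (F − K)·e^(−rT) = (171.0448 − 150.82) · e^(−0.0703·9/12)
= 20.2248 × 0.948641 = 19.19

R$19.19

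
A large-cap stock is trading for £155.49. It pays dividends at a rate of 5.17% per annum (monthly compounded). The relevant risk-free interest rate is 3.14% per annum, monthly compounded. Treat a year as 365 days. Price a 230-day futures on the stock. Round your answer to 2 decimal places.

£153.52

F = S · (1+r/12)^(12T) / (1+q/12)^(12T)
= 155.49 × 1.019957 / 1.033042 = 155.49 × 0.987334
F = £153.52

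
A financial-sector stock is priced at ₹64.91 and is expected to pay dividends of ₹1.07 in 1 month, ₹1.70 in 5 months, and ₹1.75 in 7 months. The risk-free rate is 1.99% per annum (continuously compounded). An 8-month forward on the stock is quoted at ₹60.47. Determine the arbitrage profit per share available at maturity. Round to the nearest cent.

PV(dividends) I = 1.07·e^(−0.0199·1/12) + 1.70·e^(−0.0199·5/12) + 1.75·e^(−0.0199·7/12) = 4.4840
Fair forward F* = (S − I)·e^(rT) = (64.91 − 4.4840)·e^0.013267 = 60.4260 × 1.013355 = 61.2330
Market ₹60.47 < fair 61.2330: forward underpriced → reverse cash-and-carry (short the stock, invest proceeds at r, pay the dividends, go long the forward).
Profit at T = |F_mkt − F*| = |60.47 − 61.2330| = ₹0.76 per share

₹0.76 per share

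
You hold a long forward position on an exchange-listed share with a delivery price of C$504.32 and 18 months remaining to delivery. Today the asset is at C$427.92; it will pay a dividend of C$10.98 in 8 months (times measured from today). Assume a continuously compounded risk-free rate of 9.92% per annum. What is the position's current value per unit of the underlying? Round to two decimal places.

PV(remaining dividends) I = 10.98·e^(−0.0992·8/12) = 10.2773
Current forward F = (S − I)·e^(rT) = (427.92 − 10.2773)·e^(0.0992·18/12) = 417.6427 × 1.160441 = 484.6497
Value (long) = (F − K)·e^(−rT) = (484.6497 − 504.32) × 0.861741 = -16.9507
Value = -C$16.95

-C$16.95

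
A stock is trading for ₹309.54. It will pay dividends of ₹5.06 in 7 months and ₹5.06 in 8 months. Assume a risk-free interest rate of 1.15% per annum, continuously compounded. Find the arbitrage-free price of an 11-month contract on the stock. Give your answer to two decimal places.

₹302.67

PV(dividends) I = 5.06·e^(−0.0115·7/12) + 5.06·e^(−0.0115·8/12)
I = 5.0262 + 5.0214 = 10.0476
F = (S − I)·e^(rT) = (309.54 − 10.0476) · e^(0.0115·11/12)
= 299.4924 · e^0.010542 = 299.4924 × 1.010598 = ₹302.67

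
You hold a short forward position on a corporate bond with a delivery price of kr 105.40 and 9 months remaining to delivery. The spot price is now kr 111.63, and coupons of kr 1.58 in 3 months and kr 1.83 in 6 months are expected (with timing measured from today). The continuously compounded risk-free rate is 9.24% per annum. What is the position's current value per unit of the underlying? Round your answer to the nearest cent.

-kr 10.00

PV(remaining coupons) I = 1.58·e^(−0.0924·3/12) + 1.83·e^(−0.0924·6/12) = 3.2913
Current forward F = (S − I)·e^(rT) = (111.63 − 3.2913)·e^(0.0924·9/12) = 108.3387 × 1.071758 = 116.1129
Value (long) = (F − K)·e^(−rT) = (116.1129 − 105.40) × 0.933047 = 9.9956
Short position value = −(long value) = -kr 10.00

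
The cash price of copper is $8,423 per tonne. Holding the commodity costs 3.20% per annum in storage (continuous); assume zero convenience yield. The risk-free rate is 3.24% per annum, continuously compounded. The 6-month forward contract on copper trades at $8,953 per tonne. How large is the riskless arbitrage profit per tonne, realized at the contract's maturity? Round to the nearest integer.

Fair forward: F* = S·e^(carry·T), with carry = (r + u) = 0.0324 + 0.0320 = 0.0644
F* = 8423 · e^(0.0644 × 6/12) = 8423 · e^0.032200 = 8423 × 1.032724 = $8698.6343
Market $8953 > fair $8698.6343: forward overpriced → cash-and-carry (buy spot, short the forward).
At maturity, profit = |F_mkt − F*| = |8953 − 8698.6343| = $254 per tonne

$254 per tonne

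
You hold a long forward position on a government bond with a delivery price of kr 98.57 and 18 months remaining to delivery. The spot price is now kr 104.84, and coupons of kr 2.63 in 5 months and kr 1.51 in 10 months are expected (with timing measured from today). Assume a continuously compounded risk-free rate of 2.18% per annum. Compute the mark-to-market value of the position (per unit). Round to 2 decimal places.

PV(remaining coupons) I = 2.63·e^(−0.0218·5/12) + 1.51·e^(−0.0218·10/12) = 4.0890
Current forward F = (S − I)·e^(rT) = (104.84 − 4.0890)·e^(0.0218·18/12) = 100.7510 × 1.033241 = 104.1001
Value (long) = (F − K)·e^(−rT) = (104.1001 − 98.57) × 0.967829 = 5.3522
Value = kr 5.35

kr 5.35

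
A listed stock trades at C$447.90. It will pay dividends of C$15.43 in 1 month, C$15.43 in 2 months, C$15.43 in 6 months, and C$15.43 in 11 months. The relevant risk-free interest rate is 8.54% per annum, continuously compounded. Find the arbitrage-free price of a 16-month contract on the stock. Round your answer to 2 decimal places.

PV(dividends) I = 15.43·e^(−0.0854·1/12) + 15.43·e^(−0.0854·2/12) + 15.43·e^(−0.0854·6/12) + 15.43·e^(−0.0854·11/12)
I = 15.3206 + 15.2119 + 14.7850 + 14.2682 = 59.5857
F = (S − I)·e^(rT) = (447.90 − 59.5857) · e^(0.0854·16/12)
= 388.3143 · e^0.113867 = 388.3143 × 1.120603 = C$435.15

C$435.15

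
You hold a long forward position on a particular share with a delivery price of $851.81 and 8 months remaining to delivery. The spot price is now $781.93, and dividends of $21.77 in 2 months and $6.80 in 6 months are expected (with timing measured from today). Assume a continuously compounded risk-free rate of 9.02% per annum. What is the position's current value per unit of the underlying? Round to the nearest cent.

-$48.11

PV(remaining dividends) I = 21.77·e^(−0.0902·2/12) + 6.80·e^(−0.0902·6/12) = 27.9453
Current forward F = (S − I)·e^(rT) = (781.93 − 27.9453)·e^(0.0902·8/12) = 753.9847 × 1.061978 = 800.7152
Value (long) = (F − K)·e^(−rT) = (800.7152 − 851.81) × 0.941639 = -48.1129
Value = -$48.11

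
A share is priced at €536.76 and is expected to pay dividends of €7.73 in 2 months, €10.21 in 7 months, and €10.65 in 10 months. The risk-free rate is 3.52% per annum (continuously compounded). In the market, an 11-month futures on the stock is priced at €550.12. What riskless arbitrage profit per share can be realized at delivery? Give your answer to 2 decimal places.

€24.71 per share

PV(dividends) I = 7.73·e^(−0.0352·2/12) + 10.21·e^(−0.0352·7/12) + 10.65·e^(−0.0352·10/12) = 28.0294
Fair futures F* = (S − I)·e^(rT) = (536.76 − 28.0294)·e^0.032267 = 508.7306 × 1.032793 = 525.4134
Market €550.12 > fair 525.4134: forward overpriced → cash-and-carry (borrow at r, buy the stock and collect the dividends, short the forward).
Profit at T = |F_mkt − F*| = |550.12 − 525.4134| = €24.71 per share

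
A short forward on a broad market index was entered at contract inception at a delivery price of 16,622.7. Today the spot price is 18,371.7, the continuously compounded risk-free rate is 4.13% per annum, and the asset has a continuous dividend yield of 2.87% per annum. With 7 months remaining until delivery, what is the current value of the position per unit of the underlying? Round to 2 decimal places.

-1839.67

Current fair forward for the remaining 7 months: F = S·e^((r − q)·T), (r − q) = 0.0413 − 0.0287 = 0.0126
F = 18371.7 · e^(0.0126 × 7/12) = 18371.7 × 1.00737708 = 18507.2295
Value of long forward = (F − K)·e^(−rT) = (18507.2295 − 16622.7) · e^(−0.0413·7/12)
= 1884.5295 × 0.97619622 = 1839.67
Short position value = −(long value) = -1839.67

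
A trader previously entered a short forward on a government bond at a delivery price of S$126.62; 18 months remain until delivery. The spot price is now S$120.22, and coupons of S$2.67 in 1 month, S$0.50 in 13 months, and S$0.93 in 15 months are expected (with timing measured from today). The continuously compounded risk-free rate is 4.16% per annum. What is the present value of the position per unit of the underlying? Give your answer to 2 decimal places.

PV(remaining coupons) I = 2.67·e^(−0.0416·1/12) + 0.50·e^(−0.0416·13/12) + 0.93·e^(−0.0416·15/12) = 4.0216
Current forward F = (S − I)·e^(rT) = (120.22 − 4.0216)·e^(0.0416·18/12) = 116.1984 × 1.064388 = 123.6802
Value (long) = (F − K)·e^(−rT) = (123.6802 − 126.62) × 0.939507 = -2.7620
Short position value = −(long value) = S$2.76

S$2.76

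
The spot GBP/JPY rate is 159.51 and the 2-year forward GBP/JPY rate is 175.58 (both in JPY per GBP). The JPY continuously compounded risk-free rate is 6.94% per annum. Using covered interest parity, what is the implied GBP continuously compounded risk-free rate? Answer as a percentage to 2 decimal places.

F = S·e^((r_JPY − r_GBP)T) ⇒ r_GBP = r_JPY − ln(F/S)/T
ln(175.58/159.51) = 0.095988; /(2) = 0.047994
r_GBP = 0.0694 − 0.047994 = 0.021406
r_GBP = 2.14%

2.14%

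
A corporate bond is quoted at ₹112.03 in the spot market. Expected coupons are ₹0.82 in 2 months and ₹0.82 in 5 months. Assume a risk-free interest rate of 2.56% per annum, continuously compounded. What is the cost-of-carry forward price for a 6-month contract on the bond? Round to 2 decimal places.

₹111.82

PV(coupons) I = 0.82·e^(−0.0256·2/12) + 0.82·e^(−0.0256·5/12)
I = 0.8165 + 0.8113 = 1.6278
F = (S − I)·e^(rT) = (112.03 − 1.6278) · e^(0.0256·6/12)
= 110.4022 · e^0.012800 = 110.4022 × 1.012882 = ₹111.82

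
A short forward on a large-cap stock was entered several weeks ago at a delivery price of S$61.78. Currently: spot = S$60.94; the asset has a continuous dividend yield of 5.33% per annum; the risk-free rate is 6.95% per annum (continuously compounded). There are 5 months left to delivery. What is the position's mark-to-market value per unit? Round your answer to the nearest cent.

S$0.42

Current fair forward for the remaining 5 months: F = S·e^((r − q)·T), (r − q) = 0.0695 − 0.0533 = 0.0162
F = 60.94 · e^(0.0162 × 5/12) = 60.94 × 1.006773 = 61.3527
Value of long forward = (F − K)·e^(−rT) = (61.3527 − 61.78) · e^(−0.0695·5/12)
= -0.4273 × 0.971457 = -0.42
Short position value = −(long value) = S$0.42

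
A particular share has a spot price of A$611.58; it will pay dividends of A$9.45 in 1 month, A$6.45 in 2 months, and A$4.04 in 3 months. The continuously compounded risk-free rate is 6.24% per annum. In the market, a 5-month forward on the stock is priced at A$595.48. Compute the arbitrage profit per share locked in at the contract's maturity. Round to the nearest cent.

PV(dividends) I = 9.45·e^(−0.0624·1/12) + 6.45·e^(−0.0624·2/12) + 4.04·e^(−0.0624·3/12) = 19.7617
Fair forward F* = (S − I)·e^(rT) = (611.58 − 19.7617)·e^0.026000 = 591.8183 × 1.026341 = 607.4074
Market A$595.48 < fair 607.4074: forward underpriced → reverse cash-and-carry (short the stock, invest proceeds at r, pay the dividends, go long the forward).
Profit at T = |F_mkt − F*| = |595.48 − 607.4074| = A$11.93 per share

A$11.93 per share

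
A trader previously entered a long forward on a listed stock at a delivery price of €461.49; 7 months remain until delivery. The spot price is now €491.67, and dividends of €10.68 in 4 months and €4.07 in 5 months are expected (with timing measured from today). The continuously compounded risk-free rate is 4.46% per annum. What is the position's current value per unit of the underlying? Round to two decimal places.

€27.51

PV(remaining dividends) I = 10.68·e^(−0.0446·4/12) + 4.07·e^(−0.0446·5/12) = 14.5175
Current forward F = (S − I)·e^(rT) = (491.67 − 14.5175)·e^(0.0446·7/12) = 477.1525 × 1.026358 = 489.7293
Value (long) = (F − K)·e^(−rT) = (489.7293 − 461.49) × 0.974319 = 27.5141
Value = €27.51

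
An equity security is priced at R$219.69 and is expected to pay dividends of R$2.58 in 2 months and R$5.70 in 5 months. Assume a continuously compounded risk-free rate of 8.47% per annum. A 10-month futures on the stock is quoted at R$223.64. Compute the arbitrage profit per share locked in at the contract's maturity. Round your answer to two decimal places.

R$3.48 per share

PV(dividends) I = 2.58·e^(−0.0847·2/12) + 5.70·e^(−0.0847·5/12) = 8.0462
Fair futures F* = (S − I)·e^(rT) = (219.69 − 8.0462)·e^0.070583 = 211.6438 × 1.073134 = 227.1222
Market R$223.64 < fair 227.1222: forward underpriced → reverse cash-and-carry (short the stock, invest proceeds at r, pay the dividends, go long the forward).
Profit at T = |F_mkt − F*| = |223.64 − 227.1222| = R$3.48 per share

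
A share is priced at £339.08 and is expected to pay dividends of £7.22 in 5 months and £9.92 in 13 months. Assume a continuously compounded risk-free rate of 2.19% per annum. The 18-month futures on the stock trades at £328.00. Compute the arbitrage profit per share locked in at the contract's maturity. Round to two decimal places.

£5.00 per share

PV(dividends) I = 7.22·e^(−0.0219·5/12) + 9.92·e^(−0.0219·13/12) = 16.8418
Fair futures F* = (S − I)·e^(rT) = (339.08 − 16.8418)·e^0.032850 = 322.2382 × 1.033396 = 332.9997
Market £328.00 < fair 332.9997: forward underpriced → reverse cash-and-carry (short the stock, invest proceeds at r, pay the dividends, go long the forward).
Profit at T = |F_mkt − F*| = |328.00 − 332.9997| = £5.00 per share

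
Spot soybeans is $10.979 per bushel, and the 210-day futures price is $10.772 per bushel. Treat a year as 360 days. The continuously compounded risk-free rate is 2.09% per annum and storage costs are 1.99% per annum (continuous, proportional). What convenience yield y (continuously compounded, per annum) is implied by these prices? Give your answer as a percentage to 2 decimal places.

F = S·e^((r+u−y)T) ⇒ (r+u−y) = ln(F/S)/T
ln(10.772/10.979) = -0.019034; /T ⇒ -0.032630
y = r + u − ln(F/S)/T = 0.0209 + 0.0199 + 0.032630 = 0.073430
y = 7.34%

7.34%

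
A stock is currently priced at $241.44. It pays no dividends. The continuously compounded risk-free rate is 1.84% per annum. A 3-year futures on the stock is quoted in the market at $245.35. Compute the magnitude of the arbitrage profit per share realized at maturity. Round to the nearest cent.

$9.79 per share

Fair futures: F* = S·e^(carry·T), with carry = r = 0.0184
F* = 241.44 · e^(0.0184 × 3) = 241.44 · e^0.055200 = 241.44 × 1.056752 = $255.1422
Market $245.35 < fair $255.1422: forward underpriced → reverse cash-and-carry (short spot, go long the forward).
At maturity, profit = |F_mkt − F*| = |245.35 − 255.1422| = $9.79 per share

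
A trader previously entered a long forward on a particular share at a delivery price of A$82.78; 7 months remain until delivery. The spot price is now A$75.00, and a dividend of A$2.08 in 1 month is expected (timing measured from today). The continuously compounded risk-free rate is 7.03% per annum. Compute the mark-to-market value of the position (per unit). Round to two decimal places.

-A$6.52

PV(remaining dividends) I = 2.08·e^(−0.0703·1/12) = 2.0679
Current forward F = (S − I)·e^(rT) = (75.00 − 2.0679)·e^(0.0703·7/12) = 72.9321 × 1.041861 = 75.9851
Value (long) = (F − K)·e^(−rT) = (75.9851 − 82.78) × 0.959821 = -6.5219
Value = -A$6.52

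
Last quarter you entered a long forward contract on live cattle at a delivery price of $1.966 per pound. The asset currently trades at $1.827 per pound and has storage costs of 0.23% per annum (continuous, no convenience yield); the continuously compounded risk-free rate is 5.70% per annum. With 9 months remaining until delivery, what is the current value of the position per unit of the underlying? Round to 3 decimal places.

Current fair forward for the remaining 9 months: F = S·e^((r + u)·T), (r + u) = 0.0570 + 0.0023 = 0.0593
F = 1.827 · e^(0.0593 × 9/12) = 1.827 × 1.045479 = 1.9101
Value of long forward = (F − K)·e^(−rT) = (1.9101 − 1.966) · e^(−0.0570·9/12)
= -0.0559 × 0.958151 = -0.054

-$0.054 per pound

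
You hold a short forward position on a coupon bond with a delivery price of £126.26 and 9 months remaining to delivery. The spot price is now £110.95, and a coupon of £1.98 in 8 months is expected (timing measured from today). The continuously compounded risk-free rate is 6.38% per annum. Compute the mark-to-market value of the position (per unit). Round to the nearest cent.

£11.31

PV(remaining coupons) I = 1.98·e^(−0.0638·8/12) = 1.8975
Current forward F = (S − I)·e^(rT) = (110.95 − 1.8975)·e^(0.0638·9/12) = 109.0525 × 1.049013 = 114.3975
Value (long) = (F − K)·e^(−rT) = (114.3975 − 126.26) × 0.953277 = -11.3082
Short position value = −(long value) = £11.31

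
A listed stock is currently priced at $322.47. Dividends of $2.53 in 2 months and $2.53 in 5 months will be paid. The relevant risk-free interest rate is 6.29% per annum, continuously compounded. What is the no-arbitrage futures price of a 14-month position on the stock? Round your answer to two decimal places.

PV(dividends) I = 2.53·e^(−0.0629·2/12) + 2.53·e^(−0.0629·5/12)
I = 2.5036 + 2.4646 = 4.9682
F = (S − I)·e^(rT) = (322.47 − 4.9682) · e^(0.0629·14/12)
= 317.5018 · e^0.073383 = 317.5018 × 1.076143 = $341.68

$341.68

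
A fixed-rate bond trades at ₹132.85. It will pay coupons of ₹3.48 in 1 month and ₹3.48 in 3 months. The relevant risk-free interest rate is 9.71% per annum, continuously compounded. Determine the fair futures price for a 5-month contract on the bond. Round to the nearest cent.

₹131.20

PV(coupons) I = 3.48·e^(−0.0971·1/12) + 3.48·e^(−0.0971·3/12)
I = 3.4520 + 3.3965 = 6.8485
F = (S − I)·e^(rT) = (132.85 − 6.8485) · e^(0.0971·5/12)
= 126.0015 · e^0.040458 = 126.0015 × 1.041288 = ₹131.20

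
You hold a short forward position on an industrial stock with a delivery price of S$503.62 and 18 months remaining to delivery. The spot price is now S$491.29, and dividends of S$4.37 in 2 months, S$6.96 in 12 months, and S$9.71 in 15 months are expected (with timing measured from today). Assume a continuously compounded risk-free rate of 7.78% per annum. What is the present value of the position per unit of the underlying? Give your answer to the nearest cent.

-S$23.58

PV(remaining dividends) I = 4.37·e^(−0.0778·2/12) + 6.96·e^(−0.0778·12/12) + 9.71·e^(−0.0778·15/12) = 19.5629
Current forward F = (S − I)·e^(rT) = (491.29 − 19.5629)·e^(0.0778·18/12) = 471.7271 × 1.123782 = 530.1184
Value (long) = (F − K)·e^(−rT) = (530.1184 − 503.62) × 0.889852 = 23.5797
Short position value = −(long value) = -S$23.58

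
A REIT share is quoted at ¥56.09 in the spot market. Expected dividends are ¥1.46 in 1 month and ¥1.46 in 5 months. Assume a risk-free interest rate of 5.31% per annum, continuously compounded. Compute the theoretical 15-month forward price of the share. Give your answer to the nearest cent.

PV(dividends) I = 1.46·e^(−0.0531·1/12) + 1.46·e^(−0.0531·5/12)
I = 1.4536 + 1.4281 = 2.8817
F = (S − I)·e^(rT) = (56.09 − 2.8817) · e^(0.0531·15/12)
= 53.2083 · e^0.066375 = 53.2083 × 1.068627 = ¥56.86

¥56.86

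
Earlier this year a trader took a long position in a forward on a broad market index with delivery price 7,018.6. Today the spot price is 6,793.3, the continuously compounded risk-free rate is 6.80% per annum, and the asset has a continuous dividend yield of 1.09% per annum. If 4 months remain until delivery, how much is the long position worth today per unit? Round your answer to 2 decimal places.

-92.64

Current fair forward for the remaining 4 months: F = S·e^((r − q)·T), (r − q) = 0.0680 − 0.0109 = 0.0571
F = 6793.3 · e^(0.0571 × 4/12) = 6793.3 × 1.01921562 = 6923.8375
Value of long forward = (F − K)·e^(−rT) = (6923.8375 − 7018.6) · e^(−0.0680·4/12)
= -94.7625 × 0.97758829 = -92.64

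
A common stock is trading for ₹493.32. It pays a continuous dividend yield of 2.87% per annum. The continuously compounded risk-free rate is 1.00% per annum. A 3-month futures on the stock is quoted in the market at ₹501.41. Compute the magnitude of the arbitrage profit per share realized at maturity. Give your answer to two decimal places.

Fair futures: F* = S·e^(carry·T), with carry = (r − q) = 0.0100 − 0.0287 = -0.0187
F* = 493.32 · e^(-0.0187 × 3/12) = 493.32 · e^-0.004675 = 493.32 × 0.995336 = ₹491.0192
Market ₹501.41 > fair ₹491.0192: forward overpriced → cash-and-carry (buy spot, short the forward).
At maturity, profit = |F_mkt − F*| = |501.41 − 491.0192| = ₹10.39 per share

₹10.39 per share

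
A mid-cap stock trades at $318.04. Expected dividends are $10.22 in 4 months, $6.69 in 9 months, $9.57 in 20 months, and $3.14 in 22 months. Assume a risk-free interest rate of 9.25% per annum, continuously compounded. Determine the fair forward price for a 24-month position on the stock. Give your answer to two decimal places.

PV(dividends) I = 10.22·e^(−0.0925·4/12) + 6.69·e^(−0.0925·9/12) + 9.57·e^(−0.0925·20/12) + 3.14·e^(−0.0925·22/12)
I = 9.9097 + 6.2416 + 8.2027 + 2.6502 = 27.0042
F = (S − I)·e^(rT) = (318.04 − 27.0042) · e^(0.0925·24/12)
= 291.0358 · e^0.185000 = 291.0358 × 1.203218 = $350.18

$350.18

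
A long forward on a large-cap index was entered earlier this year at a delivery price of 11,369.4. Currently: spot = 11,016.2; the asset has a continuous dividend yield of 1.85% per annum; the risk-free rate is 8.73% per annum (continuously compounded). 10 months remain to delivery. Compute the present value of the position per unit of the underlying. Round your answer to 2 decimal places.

Current fair forward for the remaining 10 months: F = S·e^((r − q)·T), (r − q) = 0.0873 − 0.0185 = 0.0688
F = 11016.2 · e^(0.0688 × 10/12) = 11016.2 × 1.05900875 = 11666.2522
Value of long forward = (F − K)·e^(−rT) = (11666.2522 − 11369.4) · e^(−0.0873·10/12)
= 296.8522 × 0.92983326 = 276.02

276.02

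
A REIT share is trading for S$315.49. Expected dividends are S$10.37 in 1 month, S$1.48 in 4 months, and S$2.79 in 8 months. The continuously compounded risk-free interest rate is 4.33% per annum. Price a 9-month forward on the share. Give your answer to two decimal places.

PV(dividends) I = 10.37·e^(−0.0433·1/12) + 1.48·e^(−0.0433·4/12) + 2.79·e^(−0.0433·8/12)
I = 10.3326 + 1.4588 + 2.7106 = 14.5020
F = (S − I)·e^(rT) = (315.49 − 14.5020) · e^(0.0433·9/12)
= 300.9880 · e^0.032475 = 300.9880 × 1.033008 = S$310.92

S$310.92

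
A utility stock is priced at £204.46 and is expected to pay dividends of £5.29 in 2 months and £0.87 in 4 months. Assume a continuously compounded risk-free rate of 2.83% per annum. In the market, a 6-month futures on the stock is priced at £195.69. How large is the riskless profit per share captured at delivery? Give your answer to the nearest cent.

£5.47 per share

PV(dividends) I = 5.29·e^(−0.0283·2/12) + 0.87·e^(−0.0283·4/12) = 6.1269
Fair futures F* = (S − I)·e^(rT) = (204.46 − 6.1269)·e^0.014150 = 198.3331 × 1.014251 = 201.1595
Market £195.69 < fair 201.1595: forward underpriced → reverse cash-and-carry (short the stock, invest proceeds at r, pay the dividends, go long the forward).
Profit at T = |F_mkt − F*| = |195.69 − 201.1595| = £5.47 per share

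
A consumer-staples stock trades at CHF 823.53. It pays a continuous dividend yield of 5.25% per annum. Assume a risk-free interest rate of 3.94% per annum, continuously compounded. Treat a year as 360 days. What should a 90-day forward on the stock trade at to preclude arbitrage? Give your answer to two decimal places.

CHF 820.84

F = S·e^((r − q)T) = 823.53 · e^((0.0394 − 0.0525) × 90/360)
= 823.53 · e^-0.003275 = 823.53 × 0.996730
F = CHF 820.84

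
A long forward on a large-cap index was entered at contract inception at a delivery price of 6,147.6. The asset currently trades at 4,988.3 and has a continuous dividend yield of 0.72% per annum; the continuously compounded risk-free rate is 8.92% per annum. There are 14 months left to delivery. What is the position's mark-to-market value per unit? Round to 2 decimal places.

-593.43

Current fair forward for the remaining 14 months: F = S·e^((r − q)·T), (r − q) = 0.0892 − 0.0072 = 0.0820
F = 4988.3 · e^(0.0820 × 14/12) = 4988.3 × 1.10039221 = 5489.0865
Value of long forward = (F − K)·e^(−rT) = (5489.0865 − 6147.6) · e^(−0.0892·14/12)
= -658.5135 × 0.90116522 = -593.43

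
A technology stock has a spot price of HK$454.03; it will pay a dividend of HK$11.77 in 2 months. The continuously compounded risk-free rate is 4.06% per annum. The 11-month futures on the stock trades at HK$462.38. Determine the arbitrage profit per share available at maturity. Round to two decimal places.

HK$3.27 per share

PV(dividends) I = 11.77·e^(−0.0406·2/12) = 11.6906
Fair futures F* = (S − I)·e^(rT) = (454.03 − 11.6906)·e^0.037217 = 442.3394 × 1.037918 = 459.1120
Market HK$462.38 > fair 459.1120: forward overpriced → cash-and-carry (borrow at r, buy the stock and collect the dividends, short the forward).
Profit at T = |F_mkt − F*| = |462.38 − 459.1120| = HK$3.27 per share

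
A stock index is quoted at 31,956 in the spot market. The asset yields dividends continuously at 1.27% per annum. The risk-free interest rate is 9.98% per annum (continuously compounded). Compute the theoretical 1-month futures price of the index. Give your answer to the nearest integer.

32,189

F = S·e^((r − q)T) = 31956 · e^((0.0998 − 0.0127) × 1/12)
= 31956 · e^0.007258 = 31956 × 1.007284
F = 32,189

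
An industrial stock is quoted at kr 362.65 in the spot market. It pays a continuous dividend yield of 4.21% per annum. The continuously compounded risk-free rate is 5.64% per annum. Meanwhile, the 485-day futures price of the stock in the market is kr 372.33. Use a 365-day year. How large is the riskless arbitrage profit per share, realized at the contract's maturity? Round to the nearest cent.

kr 2.72 per share

Fair futures: F* = S·e^(carry·T), with carry = (r − q) = 0.0564 − 0.0421 = 0.0143
F* = 362.65 · e^(0.0143 × 485/365) = 362.65 · e^0.019001 = 362.65 × 1.019183 = kr 369.6067
Market kr 372.33 > fair kr 369.6067: forward overpriced → cash-and-carry (buy spot, short the forward).
At maturity, profit = |F_mkt − F*| = |372.33 − 369.6067| = kr 2.72 per share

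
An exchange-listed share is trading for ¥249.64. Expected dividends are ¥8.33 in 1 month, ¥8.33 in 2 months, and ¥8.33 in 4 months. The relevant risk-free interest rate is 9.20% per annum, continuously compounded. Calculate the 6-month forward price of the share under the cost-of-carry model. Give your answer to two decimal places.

PV(dividends) I = 8.33·e^(−0.0920·1/12) + 8.33·e^(−0.0920·2/12) + 8.33·e^(−0.0920·4/12)
I = 8.2664 + 8.2032 + 8.0784 = 24.5480
F = (S − I)·e^(rT) = (249.64 − 24.5480) · e^(0.0920·6/12)
= 225.0920 · e^0.046000 = 225.0920 × 1.047074 = ¥235.69

¥235.69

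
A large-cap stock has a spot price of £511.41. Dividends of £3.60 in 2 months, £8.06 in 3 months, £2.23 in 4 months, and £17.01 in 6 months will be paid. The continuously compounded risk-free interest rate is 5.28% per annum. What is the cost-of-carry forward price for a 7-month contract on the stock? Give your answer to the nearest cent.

£496.18

PV(dividends) I = 3.60·e^(−0.0528·2/12) + 8.06·e^(−0.0528·3/12) + 2.23·e^(−0.0528·4/12) + 17.01·e^(−0.0528·6/12)
I = 3.5685 + 7.9543 + 2.1911 + 16.5668 = 30.2807
F = (S − I)·e^(rT) = (511.41 − 30.2807) · e^(0.0528·7/12)
= 481.1293 · e^0.030800 = 481.1293 × 1.031279 = £496.18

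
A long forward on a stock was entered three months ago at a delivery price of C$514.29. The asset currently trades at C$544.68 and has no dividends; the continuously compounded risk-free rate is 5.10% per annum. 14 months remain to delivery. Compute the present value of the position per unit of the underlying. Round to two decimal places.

Current fair forward for the remaining 14 months: F = S·e^(r·T), r = 0.0510
F = 544.68 · e^(0.0510 × 14/12) = 544.68 × 1.061306 = 578.0722
Value of long forward = (F − K)·e^(−rT) = (578.0722 − 514.29) · e^(−0.0510·14/12)
= 63.7822 × 0.942236 = 60.10

C$60.10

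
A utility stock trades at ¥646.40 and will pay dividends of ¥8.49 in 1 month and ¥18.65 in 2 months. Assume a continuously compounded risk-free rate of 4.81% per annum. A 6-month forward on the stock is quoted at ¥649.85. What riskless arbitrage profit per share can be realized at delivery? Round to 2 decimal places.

¥15.33 per share

PV(dividends) I = 8.49·e^(−0.0481·1/12) + 18.65·e^(−0.0481·2/12) = 26.9571
Fair forward F* = (S − I)·e^(rT) = (646.40 − 26.9571)·e^0.024050 = 619.4429 × 1.024342 = 634.5214
Market ¥649.85 > fair 634.5214: forward overpriced → cash-and-carry (borrow at r, buy the stock and collect the dividends, short the forward).
Profit at T = |F_mkt − F*| = |649.85 − 634.5214| = ¥15.33 per share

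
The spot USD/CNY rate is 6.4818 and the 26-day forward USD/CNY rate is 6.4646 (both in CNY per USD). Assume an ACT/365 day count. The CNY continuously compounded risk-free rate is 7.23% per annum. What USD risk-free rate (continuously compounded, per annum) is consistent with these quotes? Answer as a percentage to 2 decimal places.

10.96%

F = S·e^((r_CNY − r_USD)T) ⇒ r_USD = r_CNY − ln(F/S)/T
ln(6.4646/6.4818) = -0.002657; /(26/365) = -0.037300
r_USD = 0.0723 + 0.037300 = 0.109600
r_USD = 10.96%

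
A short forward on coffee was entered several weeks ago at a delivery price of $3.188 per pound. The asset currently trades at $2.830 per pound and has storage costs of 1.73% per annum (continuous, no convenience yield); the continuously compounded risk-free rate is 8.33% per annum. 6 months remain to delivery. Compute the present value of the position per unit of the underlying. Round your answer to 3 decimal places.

Current fair forward for the remaining 6 months: F = S·e^((r + u)·T), (r + u) = 0.0833 + 0.0173 = 0.1006
F = 2.830 · e^(0.1006 × 6/12) = 2.830 × 1.051587 = 2.9760
Value of long forward = (F − K)·e^(−rT) = (2.9760 − 3.188) · e^(−0.0833·6/12)
= -0.2120 × 0.959205 = -0.203
Short position value = −(long value) = $0.203

$0.203 per pound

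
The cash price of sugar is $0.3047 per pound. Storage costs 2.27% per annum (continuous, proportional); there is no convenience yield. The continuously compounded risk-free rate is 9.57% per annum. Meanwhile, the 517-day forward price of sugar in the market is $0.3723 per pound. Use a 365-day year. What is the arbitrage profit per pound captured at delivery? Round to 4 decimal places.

Fair forward: F* = S·e^(carry·T), with carry = (r + u) = 0.0957 + 0.0227 = 0.1184
F* = 0.3047 · e^(0.1184 × 517/365) = 0.3047 · e^0.167706 = 0.3047 × 1.182589 = $0.3603
Market $0.3723 > fair $0.3603: forward overpriced → cash-and-carry (buy spot, short the forward).
At maturity, profit = |F_mkt − F*| = |0.3723 − 0.3603| = $0.0120 per pound

$0.0120 per pound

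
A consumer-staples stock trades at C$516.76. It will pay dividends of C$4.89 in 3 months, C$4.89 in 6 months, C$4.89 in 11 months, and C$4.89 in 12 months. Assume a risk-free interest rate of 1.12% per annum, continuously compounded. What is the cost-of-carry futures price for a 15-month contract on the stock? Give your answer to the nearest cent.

C$504.36

PV(dividends) I = 4.89·e^(−0.0112·3/12) + 4.89·e^(−0.0112·6/12) + 4.89·e^(−0.0112·11/12) + 4.89·e^(−0.0112·12/12)
I = 4.8763 + 4.8627 + 4.8401 + 4.8355 = 19.4146
F = (S − I)·e^(rT) = (516.76 − 19.4146) · e^(0.0112·15/12)
= 497.3454 · e^0.014000 = 497.3454 × 1.014098 = C$504.36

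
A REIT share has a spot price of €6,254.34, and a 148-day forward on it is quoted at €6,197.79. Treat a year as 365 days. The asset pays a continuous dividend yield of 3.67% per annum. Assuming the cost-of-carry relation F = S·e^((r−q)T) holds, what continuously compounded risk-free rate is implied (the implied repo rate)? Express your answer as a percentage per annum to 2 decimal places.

1.43%

From F = S·e^((r−q)T): (r − q) = ln(F/S)/T
ln(6197.79/6254.34) = ln(0.990958) = -0.009083
(r − q) = -0.009083 / (148/365) = -0.022401
r = ln(F/S)/T + q = -0.022401 + 0.0367 = 0.014299
r = 1.43%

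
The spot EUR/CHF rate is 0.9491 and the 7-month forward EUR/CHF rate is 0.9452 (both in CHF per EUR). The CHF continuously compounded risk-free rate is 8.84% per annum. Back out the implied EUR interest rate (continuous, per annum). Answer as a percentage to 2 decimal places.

9.55%

F = S·e^((r_CHF − r_EUR)T) ⇒ r_EUR = r_CHF − ln(F/S)/T
ln(0.9452/0.9491) = -0.004118; /(7/12) = -0.007059
r_EUR = 0.0884 + 0.007059 = 0.095459
r_EUR = 9.55%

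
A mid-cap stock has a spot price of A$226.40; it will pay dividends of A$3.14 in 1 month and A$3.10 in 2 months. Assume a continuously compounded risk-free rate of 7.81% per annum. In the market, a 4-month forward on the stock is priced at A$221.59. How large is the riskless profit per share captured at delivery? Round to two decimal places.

A$4.44 per share

PV(dividends) I = 3.14·e^(−0.0781·1/12) + 3.10·e^(−0.0781·2/12) = 6.1795
Fair forward F* = (S − I)·e^(rT) = (226.40 − 6.1795)·e^0.026033 = 220.2205 × 1.026375 = 226.0288
Market A$221.59 < fair 226.0288: forward underpriced → reverse cash-and-carry (short the stock, invest proceeds at r, pay the dividends, go long the forward).
Profit at T = |F_mkt − F*| = |221.59 − 226.0288| = A$4.44 per share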